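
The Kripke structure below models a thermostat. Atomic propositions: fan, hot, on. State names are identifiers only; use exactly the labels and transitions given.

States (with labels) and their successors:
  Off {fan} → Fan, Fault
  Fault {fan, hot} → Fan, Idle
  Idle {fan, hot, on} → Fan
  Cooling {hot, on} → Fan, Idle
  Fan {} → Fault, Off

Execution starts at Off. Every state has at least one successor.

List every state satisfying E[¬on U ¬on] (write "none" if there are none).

{Off, Fault, Fan}

States satisfying ¬on: {Off, Fault, Fan}.
States satisfying E[¬on U ¬on]: {Off, Fault, Fan}.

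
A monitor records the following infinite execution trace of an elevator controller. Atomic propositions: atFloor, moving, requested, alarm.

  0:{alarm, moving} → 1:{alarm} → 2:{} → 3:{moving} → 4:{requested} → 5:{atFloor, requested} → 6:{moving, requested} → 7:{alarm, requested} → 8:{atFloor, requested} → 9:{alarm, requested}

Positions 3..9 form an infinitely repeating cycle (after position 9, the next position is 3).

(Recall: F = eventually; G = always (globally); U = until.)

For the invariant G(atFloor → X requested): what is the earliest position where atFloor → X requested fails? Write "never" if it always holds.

atFloor → X requested holds at every position 0..9, and those are all the positions the trace ever visits, so the invariant G(atFloor → X requested) is never violated.

never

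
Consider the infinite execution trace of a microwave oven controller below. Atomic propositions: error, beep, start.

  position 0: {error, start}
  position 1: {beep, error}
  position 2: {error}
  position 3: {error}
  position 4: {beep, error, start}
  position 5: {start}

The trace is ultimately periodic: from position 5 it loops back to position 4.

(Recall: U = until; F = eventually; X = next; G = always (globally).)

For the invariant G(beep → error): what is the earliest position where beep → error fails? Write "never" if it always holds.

beep → error holds at every position 0..5, and those are all the positions the trace ever visits, so the invariant G(beep → error) is never violated.

never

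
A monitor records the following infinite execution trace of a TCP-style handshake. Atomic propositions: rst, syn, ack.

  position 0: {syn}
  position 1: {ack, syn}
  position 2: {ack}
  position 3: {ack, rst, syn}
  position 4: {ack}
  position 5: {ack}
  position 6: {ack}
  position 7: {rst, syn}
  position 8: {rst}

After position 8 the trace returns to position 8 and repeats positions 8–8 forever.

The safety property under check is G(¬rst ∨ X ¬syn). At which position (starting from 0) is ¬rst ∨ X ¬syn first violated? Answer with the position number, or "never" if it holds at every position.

¬rst ∨ X ¬syn holds at every position 0..8, and those are all the positions the trace ever visits, so the invariant G(¬rst ∨ X ¬syn) is never violated.

never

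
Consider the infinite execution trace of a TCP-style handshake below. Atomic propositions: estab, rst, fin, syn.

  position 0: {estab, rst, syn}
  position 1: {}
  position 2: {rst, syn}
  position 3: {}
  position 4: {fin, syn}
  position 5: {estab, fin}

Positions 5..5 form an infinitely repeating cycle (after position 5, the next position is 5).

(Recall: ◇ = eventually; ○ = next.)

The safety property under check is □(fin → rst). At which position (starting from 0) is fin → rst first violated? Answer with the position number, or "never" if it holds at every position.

Check fin → rst at each position in order: 0 ✓, 1 ✓, 2 ✓, 3 ✓.
At position 4 the labels are {fin, syn}, so fin → rst is false there. This is the first violation.

4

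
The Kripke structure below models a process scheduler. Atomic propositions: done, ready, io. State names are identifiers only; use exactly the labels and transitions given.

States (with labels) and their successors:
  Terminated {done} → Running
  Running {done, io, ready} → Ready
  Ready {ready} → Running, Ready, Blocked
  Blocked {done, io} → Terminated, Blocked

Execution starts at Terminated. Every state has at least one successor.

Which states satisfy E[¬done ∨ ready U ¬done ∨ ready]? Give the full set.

States satisfying ¬done ∨ ready: {Running, Ready}.
States satisfying E[¬done ∨ ready U ¬done ∨ ready]: {Running, Ready}.

{Running, Ready}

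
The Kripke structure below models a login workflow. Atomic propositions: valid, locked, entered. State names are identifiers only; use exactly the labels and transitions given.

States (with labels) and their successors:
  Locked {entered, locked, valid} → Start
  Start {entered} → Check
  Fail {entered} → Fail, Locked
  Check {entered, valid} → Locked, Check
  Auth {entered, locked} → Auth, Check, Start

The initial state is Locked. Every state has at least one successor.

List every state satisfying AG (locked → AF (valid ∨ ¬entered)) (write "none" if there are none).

{Locked, Start, Fail, Check}

States satisfying locked → AF (valid ∨ ¬entered): {Locked, Start, Fail, Check}.
States satisfying AG (locked → AF (valid ∨ ¬entered)): {Locked, Start, Fail, Check}.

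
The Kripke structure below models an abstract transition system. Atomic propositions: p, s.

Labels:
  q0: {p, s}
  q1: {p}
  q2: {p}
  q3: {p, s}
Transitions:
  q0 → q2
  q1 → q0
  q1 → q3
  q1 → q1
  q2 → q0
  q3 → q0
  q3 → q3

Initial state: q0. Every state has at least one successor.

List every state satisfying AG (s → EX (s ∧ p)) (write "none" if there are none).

States satisfying s → EX (s ∧ p): {q1, q2, q3}.
States satisfying AG (s → EX (s ∧ p)): ∅.

none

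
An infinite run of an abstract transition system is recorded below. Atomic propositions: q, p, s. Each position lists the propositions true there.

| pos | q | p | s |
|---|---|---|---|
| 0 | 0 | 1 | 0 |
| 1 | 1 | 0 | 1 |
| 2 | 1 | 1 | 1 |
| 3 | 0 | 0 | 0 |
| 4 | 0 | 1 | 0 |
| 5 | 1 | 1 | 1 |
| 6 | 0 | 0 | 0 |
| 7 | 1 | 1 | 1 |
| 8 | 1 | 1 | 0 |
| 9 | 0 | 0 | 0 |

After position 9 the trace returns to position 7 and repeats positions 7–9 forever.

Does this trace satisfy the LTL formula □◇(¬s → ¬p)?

Yes

◇(¬s → ¬p) holds at every position 0..9, and those are all positions ever visited, so □◇(¬s → ¬p) holds.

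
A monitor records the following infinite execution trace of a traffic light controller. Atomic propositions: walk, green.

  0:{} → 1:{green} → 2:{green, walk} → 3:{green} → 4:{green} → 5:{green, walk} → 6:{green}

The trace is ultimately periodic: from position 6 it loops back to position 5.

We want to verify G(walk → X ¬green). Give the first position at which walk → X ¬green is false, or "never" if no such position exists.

Check walk → X ¬green at each position in order: 0 ✓, 1 ✓.
At position 2 the labels are {green, walk} and the next position 3 has {green}, so walk → X ¬green is false there. This is the first violation.

2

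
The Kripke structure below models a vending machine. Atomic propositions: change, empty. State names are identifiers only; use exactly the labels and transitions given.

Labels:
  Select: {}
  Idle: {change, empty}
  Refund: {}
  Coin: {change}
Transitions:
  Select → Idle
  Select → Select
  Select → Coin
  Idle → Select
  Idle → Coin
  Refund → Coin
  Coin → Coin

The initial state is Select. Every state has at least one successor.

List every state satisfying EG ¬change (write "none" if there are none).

{Select}

States satisfying ¬change: {Select, Refund}.
States satisfying EG ¬change: {Select}.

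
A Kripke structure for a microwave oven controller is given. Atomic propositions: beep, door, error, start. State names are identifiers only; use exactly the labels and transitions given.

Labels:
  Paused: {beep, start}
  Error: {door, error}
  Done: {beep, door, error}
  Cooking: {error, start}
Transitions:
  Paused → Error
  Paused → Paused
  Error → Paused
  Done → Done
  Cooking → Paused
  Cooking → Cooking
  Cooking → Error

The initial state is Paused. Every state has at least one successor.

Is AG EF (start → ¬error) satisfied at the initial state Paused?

States satisfying EF (start → ¬error): {Paused, Error, Done, Cooking}.
States satisfying AG EF (start → ¬error): {Paused, Error, Done, Cooking}.
Every state reachable from Paused satisfies EF (start → ¬error).
Paused ∈ Sat(AG EF (start → ¬error)).

Yes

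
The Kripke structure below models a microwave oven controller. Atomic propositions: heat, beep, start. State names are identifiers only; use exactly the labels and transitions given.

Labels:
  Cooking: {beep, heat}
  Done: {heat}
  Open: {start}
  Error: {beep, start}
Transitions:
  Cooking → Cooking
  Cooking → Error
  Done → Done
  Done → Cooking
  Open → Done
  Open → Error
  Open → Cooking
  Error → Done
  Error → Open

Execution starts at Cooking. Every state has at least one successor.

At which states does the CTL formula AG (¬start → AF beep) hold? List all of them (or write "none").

none

States satisfying ¬start → AF beep: {Cooking, Open, Error}.
States satisfying AG (¬start → AF beep): ∅.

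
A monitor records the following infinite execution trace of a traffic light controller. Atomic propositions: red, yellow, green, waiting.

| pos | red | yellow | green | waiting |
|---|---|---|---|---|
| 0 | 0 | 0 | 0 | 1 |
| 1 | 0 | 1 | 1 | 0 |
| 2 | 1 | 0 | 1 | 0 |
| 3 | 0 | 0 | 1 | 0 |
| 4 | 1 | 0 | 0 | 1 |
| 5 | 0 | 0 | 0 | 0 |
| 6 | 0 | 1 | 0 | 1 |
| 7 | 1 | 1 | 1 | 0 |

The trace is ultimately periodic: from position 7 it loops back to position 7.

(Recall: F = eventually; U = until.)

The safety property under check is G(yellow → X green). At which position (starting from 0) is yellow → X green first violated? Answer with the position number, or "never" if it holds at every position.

never

yellow → X green holds at every position 0..7, and those are all the positions the trace ever visits, so the invariant G(yellow → X green) is never violated.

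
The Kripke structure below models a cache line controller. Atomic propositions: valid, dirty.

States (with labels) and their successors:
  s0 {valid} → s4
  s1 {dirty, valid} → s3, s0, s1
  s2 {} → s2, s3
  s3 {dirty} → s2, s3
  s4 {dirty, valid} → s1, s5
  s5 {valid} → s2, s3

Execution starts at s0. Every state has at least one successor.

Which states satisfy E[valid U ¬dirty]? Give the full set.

States satisfying valid: {s0, s1, s4, s5}.
States satisfying ¬dirty: {s0, s2, s5}.
States satisfying E[valid U ¬dirty]: {s0, s1, s2, s4, s5}.

{s0, s1, s2, s4, s5}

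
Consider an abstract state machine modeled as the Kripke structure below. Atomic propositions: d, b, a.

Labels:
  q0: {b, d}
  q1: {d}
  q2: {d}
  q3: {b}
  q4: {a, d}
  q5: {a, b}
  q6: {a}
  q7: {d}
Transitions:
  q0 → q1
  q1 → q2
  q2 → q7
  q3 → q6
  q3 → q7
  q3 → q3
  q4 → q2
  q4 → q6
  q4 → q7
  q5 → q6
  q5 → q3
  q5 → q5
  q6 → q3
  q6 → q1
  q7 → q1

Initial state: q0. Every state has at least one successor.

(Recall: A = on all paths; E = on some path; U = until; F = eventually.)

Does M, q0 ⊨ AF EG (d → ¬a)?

Holds

States satisfying EG (d → ¬a): {q0, q1, q2, q3, q5, q6, q7}.
States satisfying AF EG (d → ¬a): {q0, q1, q2, q3, q4, q5, q6, q7}.
q0 ∈ Sat(AF EG (d → ¬a)).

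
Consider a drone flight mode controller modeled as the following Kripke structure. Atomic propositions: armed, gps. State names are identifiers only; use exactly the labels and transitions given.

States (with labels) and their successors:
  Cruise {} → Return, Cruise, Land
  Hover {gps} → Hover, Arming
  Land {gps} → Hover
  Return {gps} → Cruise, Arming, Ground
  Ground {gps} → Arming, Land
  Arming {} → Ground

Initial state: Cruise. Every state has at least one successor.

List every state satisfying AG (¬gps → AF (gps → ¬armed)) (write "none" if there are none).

{Cruise, Hover, Land, Return, Ground, Arming}

States satisfying ¬gps → AF (gps → ¬armed): {Cruise, Hover, Land, Return, Ground, Arming}.
States satisfying AG (¬gps → AF (gps → ¬armed)): {Cruise, Hover, Land, Return, Ground, Arming}.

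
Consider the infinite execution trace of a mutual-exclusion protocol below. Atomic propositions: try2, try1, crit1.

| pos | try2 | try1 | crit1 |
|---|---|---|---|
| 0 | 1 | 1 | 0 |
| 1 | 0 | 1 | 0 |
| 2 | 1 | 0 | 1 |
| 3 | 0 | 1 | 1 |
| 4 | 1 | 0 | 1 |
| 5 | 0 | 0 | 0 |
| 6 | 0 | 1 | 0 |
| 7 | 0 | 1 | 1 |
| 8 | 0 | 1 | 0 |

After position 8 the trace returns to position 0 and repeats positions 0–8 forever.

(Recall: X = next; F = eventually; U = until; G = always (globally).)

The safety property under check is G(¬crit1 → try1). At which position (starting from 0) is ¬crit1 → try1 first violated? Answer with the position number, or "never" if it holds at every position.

5

Check ¬crit1 → try1 at each position in order: 0 ✓, 1 ✓, 2 ✓, 3 ✓, 4 ✓.
At position 5 the labels are {}, so ¬crit1 → try1 is false there. This is the first violation.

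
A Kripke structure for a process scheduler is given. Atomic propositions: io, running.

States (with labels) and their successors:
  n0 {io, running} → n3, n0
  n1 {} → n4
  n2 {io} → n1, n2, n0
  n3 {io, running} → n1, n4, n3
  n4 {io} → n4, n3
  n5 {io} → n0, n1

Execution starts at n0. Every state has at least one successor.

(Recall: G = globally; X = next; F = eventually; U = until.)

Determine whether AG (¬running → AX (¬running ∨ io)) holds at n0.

Holds

States satisfying ¬running → AX (¬running ∨ io): {n0, n1, n2, n3, n4, n5}.
States satisfying AG (¬running → AX (¬running ∨ io)): {n0, n1, n2, n3, n4, n5}.
Every state reachable from n0 satisfies ¬running → AX (¬running ∨ io).
n0 ∈ Sat(AG (¬running → AX (¬running ∨ io))).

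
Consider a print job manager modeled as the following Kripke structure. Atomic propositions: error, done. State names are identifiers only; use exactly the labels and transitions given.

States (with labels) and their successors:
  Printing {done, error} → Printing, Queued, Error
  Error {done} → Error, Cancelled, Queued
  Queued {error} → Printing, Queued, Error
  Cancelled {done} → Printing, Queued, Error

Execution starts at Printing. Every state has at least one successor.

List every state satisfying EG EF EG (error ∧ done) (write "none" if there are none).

{Printing, Error, Queued, Cancelled}

States satisfying EF EG (error ∧ done): {Printing, Error, Queued, Cancelled}.
States satisfying EG EF EG (error ∧ done): {Printing, Error, Queued, Cancelled}.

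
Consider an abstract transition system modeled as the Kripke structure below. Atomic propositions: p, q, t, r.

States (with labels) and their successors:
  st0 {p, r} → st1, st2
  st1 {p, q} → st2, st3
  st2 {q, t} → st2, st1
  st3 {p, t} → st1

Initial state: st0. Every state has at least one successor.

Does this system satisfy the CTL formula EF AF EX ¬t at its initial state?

Yes

States satisfying AF EX ¬t: {st0, st1, st2, st3}.
States satisfying EF AF EX ¬t: {st0, st1, st2, st3}.
Some path from st0 reaches a state where AF EX ¬t holds.
st0 ∈ Sat(EF AF EX ¬t).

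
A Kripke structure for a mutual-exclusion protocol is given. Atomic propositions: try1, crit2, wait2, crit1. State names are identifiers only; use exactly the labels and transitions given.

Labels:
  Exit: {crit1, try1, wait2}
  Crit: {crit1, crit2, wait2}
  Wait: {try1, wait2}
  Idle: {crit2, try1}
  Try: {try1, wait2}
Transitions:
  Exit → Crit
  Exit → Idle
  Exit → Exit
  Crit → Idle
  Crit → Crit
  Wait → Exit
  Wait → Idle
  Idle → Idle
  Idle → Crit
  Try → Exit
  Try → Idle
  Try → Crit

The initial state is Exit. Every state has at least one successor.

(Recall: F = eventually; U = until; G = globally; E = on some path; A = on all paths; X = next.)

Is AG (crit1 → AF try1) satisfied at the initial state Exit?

No

States satisfying crit1 → AF try1: {Exit, Wait, Idle, Try}.
States satisfying AG (crit1 → AF try1): ∅.
Crit is reachable from Exit and violates crit1 → AF try1, so AG fails at Exit.
Exit ∉ Sat(AG (crit1 → AF try1)).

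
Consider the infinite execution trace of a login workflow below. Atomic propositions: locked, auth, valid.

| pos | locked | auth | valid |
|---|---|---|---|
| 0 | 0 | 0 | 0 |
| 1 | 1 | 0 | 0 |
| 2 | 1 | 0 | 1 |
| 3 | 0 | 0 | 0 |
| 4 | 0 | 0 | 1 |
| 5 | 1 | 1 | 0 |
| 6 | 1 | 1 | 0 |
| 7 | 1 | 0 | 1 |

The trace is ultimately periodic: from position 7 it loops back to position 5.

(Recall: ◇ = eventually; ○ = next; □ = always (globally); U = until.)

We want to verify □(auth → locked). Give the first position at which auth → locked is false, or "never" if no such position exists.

never

auth → locked holds at every position 0..7, and those are all the positions the trace ever visits, so the invariant □(auth → locked) is never violated.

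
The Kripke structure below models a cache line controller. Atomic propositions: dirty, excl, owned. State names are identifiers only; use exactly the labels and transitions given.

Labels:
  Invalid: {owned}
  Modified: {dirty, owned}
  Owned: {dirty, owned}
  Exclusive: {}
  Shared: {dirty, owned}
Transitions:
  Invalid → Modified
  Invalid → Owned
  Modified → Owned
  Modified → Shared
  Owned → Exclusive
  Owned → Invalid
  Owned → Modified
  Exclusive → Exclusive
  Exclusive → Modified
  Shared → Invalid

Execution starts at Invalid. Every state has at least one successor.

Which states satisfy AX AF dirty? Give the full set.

{Invalid, Modified, Shared}

States satisfying AF dirty: {Invalid, Modified, Owned, Shared}.
States satisfying AX AF dirty: {Invalid, Modified, Shared}.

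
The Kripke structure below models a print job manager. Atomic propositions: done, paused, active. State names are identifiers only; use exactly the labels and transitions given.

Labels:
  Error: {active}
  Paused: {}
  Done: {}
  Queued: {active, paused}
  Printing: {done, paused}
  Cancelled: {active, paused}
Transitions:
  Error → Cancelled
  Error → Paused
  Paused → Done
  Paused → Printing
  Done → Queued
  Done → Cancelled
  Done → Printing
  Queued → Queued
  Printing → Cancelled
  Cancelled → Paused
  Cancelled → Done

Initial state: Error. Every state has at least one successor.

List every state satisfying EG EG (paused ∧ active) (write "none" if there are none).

States satisfying EG (paused ∧ active): {Queued}.
States satisfying EG EG (paused ∧ active): {Queued}.

{Queued}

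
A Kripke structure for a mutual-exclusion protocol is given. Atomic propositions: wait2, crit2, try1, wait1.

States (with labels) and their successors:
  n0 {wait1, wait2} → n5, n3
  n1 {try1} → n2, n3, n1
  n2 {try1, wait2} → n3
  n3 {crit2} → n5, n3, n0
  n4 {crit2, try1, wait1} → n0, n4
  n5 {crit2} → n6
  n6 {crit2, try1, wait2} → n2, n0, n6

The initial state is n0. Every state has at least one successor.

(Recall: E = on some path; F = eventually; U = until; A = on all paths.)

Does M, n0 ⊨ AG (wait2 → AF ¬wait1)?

States satisfying wait2 → AF ¬wait1: {n0, n1, n2, n3, n4, n5, n6}.
States satisfying AG (wait2 → AF ¬wait1): {n0, n1, n2, n3, n4, n5, n6}.
Every state reachable from n0 satisfies wait2 → AF ¬wait1.
n0 ∈ Sat(AG (wait2 → AF ¬wait1)).

Satisfied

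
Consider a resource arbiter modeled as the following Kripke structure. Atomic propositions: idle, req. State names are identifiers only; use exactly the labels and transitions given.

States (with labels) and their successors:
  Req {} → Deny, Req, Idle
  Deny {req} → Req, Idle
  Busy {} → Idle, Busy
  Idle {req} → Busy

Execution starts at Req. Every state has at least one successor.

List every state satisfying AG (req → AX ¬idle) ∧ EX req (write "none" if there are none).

{Req, Deny, Busy}

States satisfying req → AX ¬idle: {Req, Deny, Busy, Idle}.
States satisfying AG (req → AX ¬idle): {Req, Deny, Busy, Idle}.
States satisfying req: {Deny, Idle}.
States satisfying EX req: {Req, Deny, Busy}.
States satisfying AG (req → AX ¬idle) ∧ EX req: {Req, Deny, Busy}.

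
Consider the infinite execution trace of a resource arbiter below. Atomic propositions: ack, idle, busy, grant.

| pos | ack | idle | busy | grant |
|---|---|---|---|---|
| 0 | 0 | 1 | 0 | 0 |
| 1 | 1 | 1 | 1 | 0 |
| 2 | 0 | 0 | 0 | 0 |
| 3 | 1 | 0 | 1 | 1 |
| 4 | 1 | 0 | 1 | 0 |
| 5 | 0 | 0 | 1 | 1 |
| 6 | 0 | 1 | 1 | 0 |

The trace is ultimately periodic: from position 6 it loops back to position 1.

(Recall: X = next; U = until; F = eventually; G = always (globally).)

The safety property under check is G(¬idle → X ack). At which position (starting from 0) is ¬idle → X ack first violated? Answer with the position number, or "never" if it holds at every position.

Check ¬idle → X ack at each position in order: 0 ✓, 1 ✓, 2 ✓, 3 ✓.
At position 4 the labels are {ack, busy} and the next position 5 has {busy, grant}, so ¬idle → X ack is false there. This is the first violation.

4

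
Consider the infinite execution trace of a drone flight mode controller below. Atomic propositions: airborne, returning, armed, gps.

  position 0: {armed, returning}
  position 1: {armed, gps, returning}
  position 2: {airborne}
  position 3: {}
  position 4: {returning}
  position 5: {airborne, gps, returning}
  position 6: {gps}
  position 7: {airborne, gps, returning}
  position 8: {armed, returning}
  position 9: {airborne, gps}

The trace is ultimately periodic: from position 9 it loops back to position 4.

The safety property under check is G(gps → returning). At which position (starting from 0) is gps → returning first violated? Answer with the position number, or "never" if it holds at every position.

Check gps → returning at each position in order: 0 ✓, 1 ✓, 2 ✓, 3 ✓, 4 ✓, 5 ✓.
At position 6 the labels are {gps}, so gps → returning is false there. This is the first violation.

6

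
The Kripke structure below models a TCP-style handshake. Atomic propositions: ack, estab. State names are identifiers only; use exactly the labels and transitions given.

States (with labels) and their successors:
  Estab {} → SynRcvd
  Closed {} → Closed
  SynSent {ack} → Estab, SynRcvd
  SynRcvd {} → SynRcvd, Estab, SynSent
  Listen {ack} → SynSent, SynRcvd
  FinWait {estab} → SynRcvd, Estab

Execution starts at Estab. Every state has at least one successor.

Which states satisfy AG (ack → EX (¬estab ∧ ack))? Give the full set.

{Closed}

States satisfying ack → EX (¬estab ∧ ack): {Estab, Closed, SynRcvd, Listen, FinWait}.
States satisfying AG (ack → EX (¬estab ∧ ack)): {Closed}.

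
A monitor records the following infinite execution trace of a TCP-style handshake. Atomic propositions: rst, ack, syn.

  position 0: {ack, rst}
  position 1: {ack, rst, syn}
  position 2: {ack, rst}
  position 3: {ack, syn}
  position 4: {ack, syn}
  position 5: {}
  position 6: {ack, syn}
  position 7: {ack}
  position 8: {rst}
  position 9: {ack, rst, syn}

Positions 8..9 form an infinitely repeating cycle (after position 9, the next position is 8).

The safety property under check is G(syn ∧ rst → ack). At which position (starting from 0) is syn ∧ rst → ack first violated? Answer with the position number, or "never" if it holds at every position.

never

syn ∧ rst → ack holds at every position 0..9, and those are all the positions the trace ever visits, so the invariant G(syn ∧ rst → ack) is never violated.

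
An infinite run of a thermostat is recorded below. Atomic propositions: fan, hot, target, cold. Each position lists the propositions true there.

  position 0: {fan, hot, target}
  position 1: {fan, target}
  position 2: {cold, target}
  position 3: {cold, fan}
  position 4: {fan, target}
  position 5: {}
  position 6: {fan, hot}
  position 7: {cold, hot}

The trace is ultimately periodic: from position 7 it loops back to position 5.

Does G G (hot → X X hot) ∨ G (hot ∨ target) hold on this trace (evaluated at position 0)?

G (hot → X X hot) must hold at every position from 0 onward. It fails at position 0, so G G (hot → X X hot) is false.
hot ∨ target must hold at every position from 0 onward. It fails at position 3, so G (hot ∨ target) is false.
At position 0: G G (hot → X X hot) is false; G (hot ∨ target) is false; so G G (hot → X X hot) ∨ G (hot ∨ target) is false.

No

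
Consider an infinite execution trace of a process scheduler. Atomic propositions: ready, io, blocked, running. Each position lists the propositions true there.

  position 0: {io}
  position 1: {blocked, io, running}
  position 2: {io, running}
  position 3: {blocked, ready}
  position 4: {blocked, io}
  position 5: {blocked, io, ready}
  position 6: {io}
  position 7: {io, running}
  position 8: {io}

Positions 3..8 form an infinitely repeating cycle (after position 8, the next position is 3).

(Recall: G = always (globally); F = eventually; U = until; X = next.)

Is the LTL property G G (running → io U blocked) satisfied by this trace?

Satisfied

G (running → io U blocked) holds at every position 0..8, and those are all positions ever visited, so G G (running → io U blocked) holds.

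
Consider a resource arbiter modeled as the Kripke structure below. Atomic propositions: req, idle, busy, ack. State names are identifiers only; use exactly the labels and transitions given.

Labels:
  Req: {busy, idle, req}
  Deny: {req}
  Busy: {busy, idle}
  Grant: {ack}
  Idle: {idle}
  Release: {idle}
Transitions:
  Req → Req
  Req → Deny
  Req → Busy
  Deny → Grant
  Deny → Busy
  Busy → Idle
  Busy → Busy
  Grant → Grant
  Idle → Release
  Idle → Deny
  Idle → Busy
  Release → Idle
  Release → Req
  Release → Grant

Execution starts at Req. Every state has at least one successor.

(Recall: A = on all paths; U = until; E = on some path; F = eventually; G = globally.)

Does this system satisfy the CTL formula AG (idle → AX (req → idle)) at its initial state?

States satisfying idle → AX (req → idle): {Deny, Busy, Grant, Release}.
States satisfying AG (idle → AX (req → idle)): {Grant}.
Idle is reachable from Req and violates idle → AX (req → idle), so AG fails at Req.
Req ∉ Sat(AG (idle → AX (req → idle))).

Does not hold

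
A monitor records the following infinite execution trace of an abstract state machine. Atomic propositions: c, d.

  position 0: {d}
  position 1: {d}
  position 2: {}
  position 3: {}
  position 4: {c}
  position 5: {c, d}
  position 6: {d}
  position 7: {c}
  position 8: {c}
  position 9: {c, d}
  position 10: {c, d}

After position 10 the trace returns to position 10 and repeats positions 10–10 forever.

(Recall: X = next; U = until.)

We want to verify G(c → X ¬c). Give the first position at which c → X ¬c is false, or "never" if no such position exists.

4

Check c → X ¬c at each position in order: 0 ✓, 1 ✓, 2 ✓, 3 ✓.
At position 4 the labels are {c} and the next position 5 has {c, d}, so c → X ¬c is false there. This is the first violation.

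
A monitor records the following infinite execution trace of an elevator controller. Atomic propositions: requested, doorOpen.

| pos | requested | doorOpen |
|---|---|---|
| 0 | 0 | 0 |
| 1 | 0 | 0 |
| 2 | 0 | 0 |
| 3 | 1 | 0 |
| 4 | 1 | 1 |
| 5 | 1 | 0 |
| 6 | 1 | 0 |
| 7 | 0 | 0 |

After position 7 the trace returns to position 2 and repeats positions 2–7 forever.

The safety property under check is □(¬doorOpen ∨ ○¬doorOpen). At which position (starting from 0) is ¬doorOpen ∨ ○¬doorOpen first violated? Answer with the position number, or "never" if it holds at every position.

¬doorOpen ∨ ○¬doorOpen holds at every position 0..7, and those are all the positions the trace ever visits, so the invariant □(¬doorOpen ∨ ○¬doorOpen) is never violated.

never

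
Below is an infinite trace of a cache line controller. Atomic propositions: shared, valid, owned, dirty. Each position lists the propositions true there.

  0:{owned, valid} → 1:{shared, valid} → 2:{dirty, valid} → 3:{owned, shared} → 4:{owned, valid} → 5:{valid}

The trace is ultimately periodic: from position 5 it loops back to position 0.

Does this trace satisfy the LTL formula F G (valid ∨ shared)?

G (valid ∨ shared) holds at position 0, which is reachable from 0, so F G (valid ∨ shared) holds.

Satisfied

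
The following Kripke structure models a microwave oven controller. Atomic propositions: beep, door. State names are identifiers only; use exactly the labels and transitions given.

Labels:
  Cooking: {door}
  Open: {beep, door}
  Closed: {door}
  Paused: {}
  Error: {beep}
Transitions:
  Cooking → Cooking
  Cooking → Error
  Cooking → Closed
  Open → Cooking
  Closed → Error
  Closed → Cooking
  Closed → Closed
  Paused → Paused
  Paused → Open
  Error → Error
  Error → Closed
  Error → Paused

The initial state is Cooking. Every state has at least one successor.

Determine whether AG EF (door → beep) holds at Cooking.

States satisfying EF (door → beep): {Cooking, Open, Closed, Paused, Error}.
States satisfying AG EF (door → beep): {Cooking, Open, Closed, Paused, Error}.
Every state reachable from Cooking satisfies EF (door → beep).
Cooking ∈ Sat(AG EF (door → beep)).

Yes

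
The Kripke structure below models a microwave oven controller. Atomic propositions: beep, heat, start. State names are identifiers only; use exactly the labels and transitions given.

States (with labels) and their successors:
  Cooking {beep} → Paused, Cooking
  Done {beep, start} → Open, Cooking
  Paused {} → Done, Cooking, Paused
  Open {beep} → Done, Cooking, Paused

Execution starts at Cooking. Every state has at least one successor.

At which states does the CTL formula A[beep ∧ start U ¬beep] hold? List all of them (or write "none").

{Paused}

States satisfying beep ∧ start: {Done}.
States satisfying ¬beep: {Paused}.
States satisfying A[beep ∧ start U ¬beep]: {Paused}.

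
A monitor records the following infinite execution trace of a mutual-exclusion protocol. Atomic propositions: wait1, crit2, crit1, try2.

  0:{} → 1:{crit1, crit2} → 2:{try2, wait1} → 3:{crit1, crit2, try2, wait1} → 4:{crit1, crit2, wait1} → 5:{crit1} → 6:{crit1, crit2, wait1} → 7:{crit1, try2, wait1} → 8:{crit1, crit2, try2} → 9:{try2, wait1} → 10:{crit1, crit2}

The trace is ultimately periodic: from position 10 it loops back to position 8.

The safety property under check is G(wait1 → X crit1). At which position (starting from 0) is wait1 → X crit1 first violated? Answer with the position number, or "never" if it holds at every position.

wait1 → X crit1 holds at every position 0..10, and those are all the positions the trace ever visits, so the invariant G(wait1 → X crit1) is never violated.

never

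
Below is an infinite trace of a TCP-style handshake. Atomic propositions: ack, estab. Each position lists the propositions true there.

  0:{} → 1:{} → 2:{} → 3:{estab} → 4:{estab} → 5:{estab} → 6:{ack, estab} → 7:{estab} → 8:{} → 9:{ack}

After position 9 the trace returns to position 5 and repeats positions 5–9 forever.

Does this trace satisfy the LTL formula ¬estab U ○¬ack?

Walking from position 0: ○¬ack first holds at position 0, and ¬estab holds at every earlier position along the way, so ¬estab U ○¬ack holds.

Yes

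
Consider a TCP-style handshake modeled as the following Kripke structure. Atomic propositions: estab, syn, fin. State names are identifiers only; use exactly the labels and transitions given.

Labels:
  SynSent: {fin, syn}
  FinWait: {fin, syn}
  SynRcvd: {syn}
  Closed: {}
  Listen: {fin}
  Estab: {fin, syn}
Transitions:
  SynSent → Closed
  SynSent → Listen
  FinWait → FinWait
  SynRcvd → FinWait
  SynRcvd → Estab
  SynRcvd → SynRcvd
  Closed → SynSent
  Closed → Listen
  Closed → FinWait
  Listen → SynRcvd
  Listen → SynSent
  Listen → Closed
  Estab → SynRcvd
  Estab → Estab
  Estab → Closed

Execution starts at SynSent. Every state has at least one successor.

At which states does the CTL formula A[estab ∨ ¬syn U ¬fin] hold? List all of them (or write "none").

{SynRcvd, Closed}

States satisfying estab ∨ ¬syn: {Closed, Listen}.
States satisfying ¬fin: {SynRcvd, Closed}.
States satisfying A[estab ∨ ¬syn U ¬fin]: {SynRcvd, Closed}.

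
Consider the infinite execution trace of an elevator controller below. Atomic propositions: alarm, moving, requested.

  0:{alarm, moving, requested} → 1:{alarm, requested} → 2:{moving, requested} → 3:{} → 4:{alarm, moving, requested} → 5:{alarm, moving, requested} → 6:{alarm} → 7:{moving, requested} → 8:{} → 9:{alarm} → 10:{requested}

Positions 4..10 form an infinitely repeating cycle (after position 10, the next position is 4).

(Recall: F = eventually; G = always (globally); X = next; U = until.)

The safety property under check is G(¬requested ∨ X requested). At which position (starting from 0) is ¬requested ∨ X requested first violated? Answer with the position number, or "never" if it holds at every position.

2

Check ¬requested ∨ X requested at each position in order: 0 ✓, 1 ✓.
At position 2 the labels are {moving, requested} and the next position 3 has {}, so ¬requested ∨ X requested is false there. This is the first violation.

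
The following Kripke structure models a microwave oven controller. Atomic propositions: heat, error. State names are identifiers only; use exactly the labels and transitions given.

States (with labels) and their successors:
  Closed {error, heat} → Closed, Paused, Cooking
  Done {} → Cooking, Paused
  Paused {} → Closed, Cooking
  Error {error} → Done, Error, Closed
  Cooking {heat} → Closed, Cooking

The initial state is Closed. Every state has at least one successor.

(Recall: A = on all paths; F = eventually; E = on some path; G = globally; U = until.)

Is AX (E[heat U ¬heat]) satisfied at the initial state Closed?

Yes

States satisfying E[heat U ¬heat]: {Closed, Done, Paused, Error, Cooking}.
States satisfying AX (E[heat U ¬heat]): {Closed, Done, Paused, Error, Cooking}.
Closed ∈ Sat(AX (E[heat U ¬heat])).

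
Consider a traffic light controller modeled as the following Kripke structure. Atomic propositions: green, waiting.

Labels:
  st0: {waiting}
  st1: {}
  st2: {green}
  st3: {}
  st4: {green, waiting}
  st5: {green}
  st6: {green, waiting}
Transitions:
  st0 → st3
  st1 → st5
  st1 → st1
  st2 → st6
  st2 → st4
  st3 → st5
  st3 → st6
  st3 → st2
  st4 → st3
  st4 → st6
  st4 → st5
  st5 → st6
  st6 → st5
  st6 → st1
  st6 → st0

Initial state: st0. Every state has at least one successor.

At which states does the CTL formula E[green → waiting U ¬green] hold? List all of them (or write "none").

{st0, st1, st3, st4, st6}

States satisfying green → waiting: {st0, st1, st3, st4, st6}.
States satisfying ¬green: {st0, st1, st3}.
States satisfying E[green → waiting U ¬green]: {st0, st1, st3, st4, st6}.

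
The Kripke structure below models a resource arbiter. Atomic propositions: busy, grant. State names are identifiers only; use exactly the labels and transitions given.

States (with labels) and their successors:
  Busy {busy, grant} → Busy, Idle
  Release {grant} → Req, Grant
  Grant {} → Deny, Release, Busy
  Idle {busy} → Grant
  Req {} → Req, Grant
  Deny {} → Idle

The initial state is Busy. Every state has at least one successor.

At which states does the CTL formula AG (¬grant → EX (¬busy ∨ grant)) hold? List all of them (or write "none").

States satisfying ¬grant → EX (¬busy ∨ grant): {Busy, Release, Grant, Idle, Req}.
States satisfying AG (¬grant → EX (¬busy ∨ grant)): ∅.

none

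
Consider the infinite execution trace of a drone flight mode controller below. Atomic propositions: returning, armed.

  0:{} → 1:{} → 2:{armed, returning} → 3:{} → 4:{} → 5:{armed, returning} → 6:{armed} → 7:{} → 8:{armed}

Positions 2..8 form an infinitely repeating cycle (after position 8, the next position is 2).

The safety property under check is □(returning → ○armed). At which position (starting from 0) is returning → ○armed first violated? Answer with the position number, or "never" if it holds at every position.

Check returning → ○armed at each position in order: 0 ✓, 1 ✓.
At position 2 the labels are {armed, returning} and the next position 3 has {}, so returning → ○armed is false there. This is the first violation.

2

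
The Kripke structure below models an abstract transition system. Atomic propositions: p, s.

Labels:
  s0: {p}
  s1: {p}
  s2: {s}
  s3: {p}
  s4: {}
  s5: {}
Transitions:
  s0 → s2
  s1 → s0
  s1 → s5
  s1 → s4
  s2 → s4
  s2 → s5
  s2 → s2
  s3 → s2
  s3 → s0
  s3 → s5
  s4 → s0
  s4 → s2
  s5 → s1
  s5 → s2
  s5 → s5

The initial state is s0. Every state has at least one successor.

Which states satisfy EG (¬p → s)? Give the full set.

States satisfying ¬p → s: {s0, s1, s2, s3}.
States satisfying EG (¬p → s): {s0, s1, s2, s3}.

{s0, s1, s2, s3}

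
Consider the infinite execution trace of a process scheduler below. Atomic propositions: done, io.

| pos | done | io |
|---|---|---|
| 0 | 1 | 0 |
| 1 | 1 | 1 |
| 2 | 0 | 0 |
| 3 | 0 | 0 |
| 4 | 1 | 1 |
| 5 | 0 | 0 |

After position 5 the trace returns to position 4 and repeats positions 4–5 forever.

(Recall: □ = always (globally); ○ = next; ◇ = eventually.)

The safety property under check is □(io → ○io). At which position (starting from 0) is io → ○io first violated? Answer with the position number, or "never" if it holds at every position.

Check io → ○io at each position in order: 0 ✓.
At position 1 the labels are {done, io} and the next position 2 has {}, so io → ○io is false there. This is the first violation.

1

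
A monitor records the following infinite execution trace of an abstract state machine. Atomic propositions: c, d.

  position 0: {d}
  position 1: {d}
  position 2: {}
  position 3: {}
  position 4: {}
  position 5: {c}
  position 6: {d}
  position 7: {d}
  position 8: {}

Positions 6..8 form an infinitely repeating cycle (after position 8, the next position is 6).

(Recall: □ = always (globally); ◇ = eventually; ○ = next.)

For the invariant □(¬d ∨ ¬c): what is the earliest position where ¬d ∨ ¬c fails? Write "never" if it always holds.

¬d ∨ ¬c holds at every position 0..8, and those are all the positions the trace ever visits, so the invariant □(¬d ∨ ¬c) is never violated.

never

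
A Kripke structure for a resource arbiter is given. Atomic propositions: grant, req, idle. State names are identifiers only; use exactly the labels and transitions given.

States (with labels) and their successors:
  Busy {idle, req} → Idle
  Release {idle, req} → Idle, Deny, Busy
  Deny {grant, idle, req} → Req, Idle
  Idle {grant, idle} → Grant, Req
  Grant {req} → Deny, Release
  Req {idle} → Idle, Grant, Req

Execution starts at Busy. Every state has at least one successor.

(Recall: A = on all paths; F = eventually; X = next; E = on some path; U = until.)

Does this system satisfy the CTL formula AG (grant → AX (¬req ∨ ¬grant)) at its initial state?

States satisfying grant → AX (¬req ∨ ¬grant): {Busy, Release, Deny, Idle, Grant, Req}.
States satisfying AG (grant → AX (¬req ∨ ¬grant)): {Busy, Release, Deny, Idle, Grant, Req}.
Every state reachable from Busy satisfies grant → AX (¬req ∨ ¬grant).
Busy ∈ Sat(AG (grant → AX (¬req ∨ ¬grant))).

Yes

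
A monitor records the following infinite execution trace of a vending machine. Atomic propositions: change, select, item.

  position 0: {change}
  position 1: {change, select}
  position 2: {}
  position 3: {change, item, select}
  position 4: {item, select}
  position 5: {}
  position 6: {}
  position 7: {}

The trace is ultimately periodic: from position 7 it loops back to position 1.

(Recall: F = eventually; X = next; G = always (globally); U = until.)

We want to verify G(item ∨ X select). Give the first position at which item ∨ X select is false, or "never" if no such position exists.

Check item ∨ X select at each position in order: 0 ✓.
At position 1 the labels are {change, select} and the next position 2 has {}, so item ∨ X select is false there. This is the first violation.

1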